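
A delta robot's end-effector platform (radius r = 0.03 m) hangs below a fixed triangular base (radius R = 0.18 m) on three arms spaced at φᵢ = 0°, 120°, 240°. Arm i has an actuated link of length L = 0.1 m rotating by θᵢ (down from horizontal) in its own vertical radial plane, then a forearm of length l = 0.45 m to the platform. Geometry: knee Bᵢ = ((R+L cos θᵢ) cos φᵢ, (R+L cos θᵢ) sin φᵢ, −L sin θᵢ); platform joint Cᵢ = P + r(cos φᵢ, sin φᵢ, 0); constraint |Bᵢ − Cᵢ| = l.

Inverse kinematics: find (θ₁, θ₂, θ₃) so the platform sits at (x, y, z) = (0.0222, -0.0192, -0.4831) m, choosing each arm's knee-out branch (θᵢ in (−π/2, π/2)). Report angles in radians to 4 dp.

θ₁ = 0.8727, θ₂ = 1.1347, θ₃ = 0.9601

rotate P by −φ1: (0.0222, -0.0192, -0.4831)
  A cos θ + B sin θ = C:  0.1278·cos θ + -0.4831·sin θ = -0.2879
  θ1 = atan2(B,A) + arccos(C/0.4997) = 0.8727
φ2=120.0° → target in arm frame (-0.0277, -0.0096)
  A cos θ + B sin θ = C:  0.1777·cos θ + -0.4831·sin θ = -0.3628
  γ=atan2(-0.4831,0.1777)=-1.2183;  ψ=arccos(-0.7049)=2.3530;  θ2=γ+ψ≈1.1347
rotate P by −φ3: (0.0055, 0.0288, -0.4831)
  e−x'=0.1445;  (l²−L²−(e−x')²−y'²−z²)/2L = -0.3129
  θ3 = atan2(B,A) + arccos(C/0.5042) = 0.9601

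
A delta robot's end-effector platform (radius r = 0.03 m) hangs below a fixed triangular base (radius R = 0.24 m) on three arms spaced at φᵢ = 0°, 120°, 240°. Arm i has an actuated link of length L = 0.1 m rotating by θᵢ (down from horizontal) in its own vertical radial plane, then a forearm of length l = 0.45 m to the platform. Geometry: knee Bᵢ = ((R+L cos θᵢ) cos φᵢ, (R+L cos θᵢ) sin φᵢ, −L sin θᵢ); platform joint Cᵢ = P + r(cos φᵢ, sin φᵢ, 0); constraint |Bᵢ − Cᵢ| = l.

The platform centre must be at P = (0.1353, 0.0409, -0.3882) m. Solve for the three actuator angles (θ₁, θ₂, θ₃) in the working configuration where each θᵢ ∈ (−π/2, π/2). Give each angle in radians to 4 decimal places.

θ₁ = -0.2621, θ₂ = 0.9600, θ₃ = 1.3960

φ1=0.0° → target in arm frame (0.1353, 0.0409)
  e−x'=0.0747;  (l²−L²−(e−x')²−y'²−z²)/2L = 0.1727
  θ1 = atan2(B,A) + arccos(C/0.3953) = -0.2621
φ2=120.0° → target in arm frame (-0.0322, -0.1376)
  A=0.2422, B=-0.3882, C=(l²−L²−A²−y'²−z²)/(2L)=-0.1791
  √(A²+B²)=0.4576;  θ2 = -1.0129+1.9729 ≈ 0.9600
rotate P by −φ3: (-0.1031, 0.0967, -0.3882)
  A cos θ + B sin θ = C:  0.3131·cos θ + -0.3882·sin θ = -0.3278
  √(A²+B²)=0.4987;  θ3 = -0.8921+2.2881 ≈ 1.3960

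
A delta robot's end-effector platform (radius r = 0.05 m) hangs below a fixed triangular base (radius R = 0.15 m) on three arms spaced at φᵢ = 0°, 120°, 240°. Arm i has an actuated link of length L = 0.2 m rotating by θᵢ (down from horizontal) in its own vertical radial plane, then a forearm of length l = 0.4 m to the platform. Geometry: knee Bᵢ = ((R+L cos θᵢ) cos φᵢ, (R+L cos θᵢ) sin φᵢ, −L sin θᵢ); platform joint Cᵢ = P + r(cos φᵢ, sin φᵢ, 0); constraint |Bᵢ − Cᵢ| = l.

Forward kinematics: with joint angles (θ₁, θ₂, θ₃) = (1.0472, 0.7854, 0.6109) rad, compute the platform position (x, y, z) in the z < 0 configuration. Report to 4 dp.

arm 1 at φ=0.0°: (R−r)+L cos θ1 = 0.2000;  S1 = (0.2000, 0.0000, -0.1732)
φ2=120.0°: virtual centre (-0.1207, 0.2091, -0.1414), radius l
S3 = (0.2638·cos240.0°, 0.2638·sin240.0°, -0.1147) = (-0.1319, -0.2285, -0.1147)
|S₂|²−|S₁|² = 0.0083;  |S₃|²−|S₁|² = 0.0128
[-0.6414 0.4182 0.0636]·P = 0.0083;  [-0.6638 -0.4570 0.1170]·P = 0.0128
Cramer: x(z) = -0.0160+0.1366z;  y(z) = -0.0047+0.0575z
quadratic in z: (1.0220)z²+(0.2869)z+(-0.0833)=0, √Δ=0.6503 → z ∈ {-0.4585, 0.1778}; z = -0.4585 (taking z<0)
x = -0.0786, y = -0.0311

(-0.0786, -0.0311, -0.4585)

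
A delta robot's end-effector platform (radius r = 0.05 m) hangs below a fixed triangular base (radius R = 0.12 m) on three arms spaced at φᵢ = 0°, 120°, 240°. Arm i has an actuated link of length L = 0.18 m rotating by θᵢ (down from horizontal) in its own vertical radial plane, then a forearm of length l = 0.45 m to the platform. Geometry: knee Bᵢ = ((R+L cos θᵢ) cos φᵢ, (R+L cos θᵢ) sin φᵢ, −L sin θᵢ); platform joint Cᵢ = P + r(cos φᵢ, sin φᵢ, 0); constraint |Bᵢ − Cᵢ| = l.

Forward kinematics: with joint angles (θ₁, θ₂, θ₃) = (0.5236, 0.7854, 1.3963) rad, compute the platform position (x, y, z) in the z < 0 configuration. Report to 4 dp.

(0.1435, 0.1505, -0.5060)

arm 1 at φ=0.0°: e+L cos θ1 = 0.2259;  centre 1 = (0.2259, 0.0000, -0.0900)
arm 2 at φ=120.0°: e+L cos θ2 = 0.1973;  centre 2 = (-0.0986, 0.1708, -0.1273)
φ3=240.0°: virtual centre (-0.0506, -0.0877, -0.1773), radius l
|centre ₂|²−|centre ₁|² = -0.0040;  |centre ₃|²−|centre ₁|² = -0.0174
[-0.6490 0.3417 -0.0746]·P = -0.0040;  [-0.5530 -0.1754 -0.1745]·P = -0.0174
det = 0.3028;  x = 0.0220+-0.2401z,  y = 0.0301+-0.2379z
into |P−centre ₁|² = l²: 1.1143z² + 0.2636z + -0.1519 = 0;  Δ = 0.7467;  z = -0.5060 or 0.2695 → z<0 root = -0.5060
x = 0.1435, y = 0.1505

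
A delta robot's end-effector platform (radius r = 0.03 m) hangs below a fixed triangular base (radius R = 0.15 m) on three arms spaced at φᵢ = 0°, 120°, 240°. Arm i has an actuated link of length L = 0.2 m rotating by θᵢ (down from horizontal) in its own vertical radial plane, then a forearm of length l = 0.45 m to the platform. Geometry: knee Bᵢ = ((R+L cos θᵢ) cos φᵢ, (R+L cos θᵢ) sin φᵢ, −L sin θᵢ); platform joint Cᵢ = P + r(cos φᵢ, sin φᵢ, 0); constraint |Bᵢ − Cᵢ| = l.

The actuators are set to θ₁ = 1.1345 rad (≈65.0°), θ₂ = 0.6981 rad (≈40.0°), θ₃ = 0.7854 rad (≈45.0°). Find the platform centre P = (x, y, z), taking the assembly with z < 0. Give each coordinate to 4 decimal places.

(-0.0930, 0.0163, -0.5185)

φ1=0.0°: virtual centre (0.2045, 0.0000, -0.1813), radius l
φ2=120.0°: virtual centre (-0.1366, 0.2366, -0.1286), radius l
φ3=240.0°: virtual centre (-0.1307, -0.2264, -0.1414), radius l
subtract pairs → two planes through P
[-0.6822 0.4732 0.1054]·P = 0.0165;  [-0.6705 -0.4528 0.0797]·P = 0.0137
Cramer: x(z) = -0.0222+0.1365z;  y(z) = 0.0028-0.0261z
into |P−S₁|² = l²: 1.0193z² + 0.3005z + -0.1182 = 0;  Δ = 0.5723;  z = -0.5185 or 0.2237 → z<0 root = -0.5185
x = -0.0930, y = 0.0163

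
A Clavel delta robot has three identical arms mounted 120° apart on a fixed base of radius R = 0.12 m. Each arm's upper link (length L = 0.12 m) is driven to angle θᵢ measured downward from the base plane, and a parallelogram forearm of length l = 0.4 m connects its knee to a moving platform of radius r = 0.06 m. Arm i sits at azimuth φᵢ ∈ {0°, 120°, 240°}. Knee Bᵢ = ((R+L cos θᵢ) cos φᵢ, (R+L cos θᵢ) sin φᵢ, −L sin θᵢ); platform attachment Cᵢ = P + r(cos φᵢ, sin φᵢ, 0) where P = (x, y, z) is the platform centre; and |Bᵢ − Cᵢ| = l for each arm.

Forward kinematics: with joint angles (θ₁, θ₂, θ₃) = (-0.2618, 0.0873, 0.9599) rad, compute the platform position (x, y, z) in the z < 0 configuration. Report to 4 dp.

φ1=0.0°: virtual centre (0.1759, 0.0000, 0.0311), radius l
centre 2 = (0.1795·cos120.0°, 0.1795·sin120.0°, -0.0105) = (-0.0898, 0.1555, -0.0105)
centre 3 = (0.1288·cos240.0°, 0.1288·sin240.0°, -0.0983) = (-0.0644, -0.1116, -0.0983)
eliminate P² terms by subtracting sphere 1 from 2 and 3
[-0.5314 0.3110 -0.0830]·P = 0.0004;  [-0.4807 -0.2231 -0.2587]·P = -0.0056
det = 0.2680;  x = 0.0062+-0.3693z,  y = 0.0120+-0.3639z
sphere 1 gives Az²+Bz+C=0 with A=1.2688, B=0.0545, C=-0.1301;  B²−4AC=0.6632;  roots -0.3424, 0.2994;  negative root z = -0.3424
x = 0.1326, y = 0.1366

(0.1326, 0.1366, -0.3424)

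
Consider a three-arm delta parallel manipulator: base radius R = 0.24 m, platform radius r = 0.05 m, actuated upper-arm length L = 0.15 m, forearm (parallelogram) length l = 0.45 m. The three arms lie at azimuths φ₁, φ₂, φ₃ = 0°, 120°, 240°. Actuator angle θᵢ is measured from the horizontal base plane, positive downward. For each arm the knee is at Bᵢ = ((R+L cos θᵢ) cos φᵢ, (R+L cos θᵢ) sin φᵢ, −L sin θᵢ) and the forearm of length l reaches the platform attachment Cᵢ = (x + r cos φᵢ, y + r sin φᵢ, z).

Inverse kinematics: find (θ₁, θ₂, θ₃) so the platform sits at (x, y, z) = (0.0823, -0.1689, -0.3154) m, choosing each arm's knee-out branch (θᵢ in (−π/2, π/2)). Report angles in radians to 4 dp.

θ₁ = -0.0869, θ₂ = 1.3091, θ₃ = -0.2616

arm 1 (φ=0.0°): x'=0.0823, y'=-0.1689
  A=0.1077, B=-0.3154, C=(l²−L²−A²−y'²−z²)/(2L)=0.1347
  θ1 = atan2(B,A) + arccos(C/0.3333) = -0.0869
rotate P by −φ2: (-0.1874, 0.0132, -0.3154)
  A cos θ + B sin θ = C:  0.3774·cos θ + -0.3154·sin θ = -0.2070
  √(A²+B²)=0.4919;  θ2 = -0.6961+2.0052 ≈ 1.3091
arm 3 (φ=240.0°): x'=0.1051, y'=0.1557
  A=0.0849, B=-0.3154, C=(l²−L²−A²−y'²−z²)/(2L)=0.1636
  √(A²+B²)=0.3266;  θ3 = -1.3079+1.0463 ≈ -0.2616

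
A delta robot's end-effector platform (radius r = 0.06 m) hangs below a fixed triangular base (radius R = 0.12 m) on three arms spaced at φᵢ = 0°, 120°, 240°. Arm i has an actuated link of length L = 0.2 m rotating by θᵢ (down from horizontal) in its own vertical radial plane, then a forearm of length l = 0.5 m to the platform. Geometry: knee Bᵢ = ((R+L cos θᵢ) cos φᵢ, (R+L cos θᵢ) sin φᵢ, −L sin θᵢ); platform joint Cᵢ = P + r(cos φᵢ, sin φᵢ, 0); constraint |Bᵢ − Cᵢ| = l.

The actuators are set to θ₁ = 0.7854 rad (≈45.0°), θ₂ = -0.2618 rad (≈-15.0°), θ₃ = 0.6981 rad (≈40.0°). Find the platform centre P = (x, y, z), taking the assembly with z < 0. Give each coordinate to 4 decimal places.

O1 = (0.2014·cos0.0°, 0.2014·sin0.0°, -0.1414) = (0.2014, 0.0000, -0.1414)
O2 = (0.2532·cos120.0°, 0.2532·sin120.0°, 0.0518) = (-0.1266, 0.2193, 0.0518)
arm 3 at φ=240.0°: (R−r)+L cos θ3 = 0.2132;  O3 = (-0.1066, -0.1846, -0.1286)
|O₂|²−|O₁|² = 0.0062;  |O₃|²−|O₁|² = 0.0014
linear system: -0.6560x+0.4385y = 0.0062−0.3864z; -0.6161x+-0.3693y = 0.0014−0.0257z
Cramer: x(z) = -0.0057+0.3005z;  y(z) = 0.0057-0.4316z
sphere 1 gives Az²+Bz+C=0 with A=1.2765, B=0.1535, C=-0.1871;  B²−4AC=0.9788;  roots -0.4476, 0.3274;  negative root z = -0.4476
x = -0.1402, y = 0.1988

(-0.1402, 0.1988, -0.4476)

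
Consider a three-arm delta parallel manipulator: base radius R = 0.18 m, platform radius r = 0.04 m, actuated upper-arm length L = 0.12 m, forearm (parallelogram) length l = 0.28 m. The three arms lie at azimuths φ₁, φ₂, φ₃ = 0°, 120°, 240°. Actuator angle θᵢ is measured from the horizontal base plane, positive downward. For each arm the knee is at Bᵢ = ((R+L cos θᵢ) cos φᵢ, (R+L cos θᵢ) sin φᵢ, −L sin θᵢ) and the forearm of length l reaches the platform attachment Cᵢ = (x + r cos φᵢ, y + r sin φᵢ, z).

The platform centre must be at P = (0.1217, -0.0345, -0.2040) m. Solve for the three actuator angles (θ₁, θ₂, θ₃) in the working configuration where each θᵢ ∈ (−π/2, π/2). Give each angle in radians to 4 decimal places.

rotate P by −φ1: (0.1217, -0.0345, -0.2040)
  A=0.0183, B=-0.2040, C=(l²−L²−A²−y'²−z²)/(2L)=0.0869
  √(A²+B²)=0.2048;  θ1 = -1.4813+1.1326 ≈ -0.3488
φ2=120.0° → target in arm frame (-0.0907, -0.0881)
  e−x'=0.2307;  (l²−L²−(e−x')²−y'²−z²)/2L = -0.1609
  γ=atan2(-0.2040,0.2307)=-0.7240;  ψ=arccos(-0.5225)=2.1206;  θ2=γ+ψ≈1.3966
arm 3 (φ=240.0°): x'=-0.0310, y'=0.1226
  A=0.1710, B=-0.2040, C=(l²−L²−A²−y'²−z²)/(2L)=-0.0912
  √(A²+B²)=0.2662;  θ3 = -0.8733+1.9205 ≈ 1.0473

θ₁ = -0.3488, θ₂ = 1.3966, θ₃ = 1.0473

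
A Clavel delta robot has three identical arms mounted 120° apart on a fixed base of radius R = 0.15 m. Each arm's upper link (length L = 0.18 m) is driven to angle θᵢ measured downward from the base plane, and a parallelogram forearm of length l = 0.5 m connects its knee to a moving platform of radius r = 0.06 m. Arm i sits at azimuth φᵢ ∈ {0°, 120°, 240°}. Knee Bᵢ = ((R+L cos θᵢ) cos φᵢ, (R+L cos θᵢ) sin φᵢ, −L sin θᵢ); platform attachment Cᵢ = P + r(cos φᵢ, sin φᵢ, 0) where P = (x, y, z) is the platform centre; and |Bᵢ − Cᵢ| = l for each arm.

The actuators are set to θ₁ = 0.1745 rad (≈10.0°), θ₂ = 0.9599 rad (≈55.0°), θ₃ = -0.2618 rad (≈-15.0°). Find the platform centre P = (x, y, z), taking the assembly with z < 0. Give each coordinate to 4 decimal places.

(0.0484, -0.2261, -0.4198)

arm 1 at φ=0.0°: (R−r)+L cos θ1 = 0.2673;  O1 = (0.2673, 0.0000, -0.0313)
φ2=120.0°: virtual centre (-0.0966, 0.1674, -0.1474), radius l
φ3=240.0°: virtual centre (-0.1319, -0.2285, 0.0466), radius l
eliminate P² terms by subtracting sphere 1 from 2 and 3
plane₁₂: -0.7278x+0.3347y+-0.2324z = -0.0133
Cramer: x(z) = 0.0105-0.0902z;  y(z) = -0.0170+0.4982z
sphere 1 gives Az²+Bz+C=0 with A=1.2563, B=0.0919, C=-0.1828;  B²−4AC=0.9271;  roots -0.4198, 0.3466;  negative root z = -0.4198
x = 0.0484, y = -0.2261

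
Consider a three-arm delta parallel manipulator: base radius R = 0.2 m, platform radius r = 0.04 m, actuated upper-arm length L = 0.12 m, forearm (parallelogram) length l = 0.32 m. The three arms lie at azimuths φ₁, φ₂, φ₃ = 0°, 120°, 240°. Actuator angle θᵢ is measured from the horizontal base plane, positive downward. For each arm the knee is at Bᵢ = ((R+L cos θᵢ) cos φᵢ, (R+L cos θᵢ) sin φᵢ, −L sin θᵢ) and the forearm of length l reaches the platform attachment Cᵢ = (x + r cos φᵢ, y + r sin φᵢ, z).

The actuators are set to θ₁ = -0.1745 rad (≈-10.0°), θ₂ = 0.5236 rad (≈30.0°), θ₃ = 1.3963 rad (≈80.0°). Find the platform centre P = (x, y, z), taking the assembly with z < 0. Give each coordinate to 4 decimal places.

(0.0950, 0.0794, -0.2292)

φ1=0.0°: virtual centre (0.2782, 0.0000, 0.0208), radius l
φ2=120.0°: virtual centre (-0.1320, 0.2286, -0.0600), radius l
O3 = (0.1808·cos240.0°, 0.1808·sin240.0°, -0.1182) = (-0.0904, -0.1566, -0.1182)
|O₂|²−|O₁|² = -0.0046;  |O₃|²−|O₁|² = -0.0312
plane₁₂: -0.8203x+0.4571y+-0.1617z = -0.0046
Cramer: x(z) = 0.0264-0.2993z;  y(z) = 0.0374-0.1833z
sphere 1 gives Az²+Bz+C=0 with A=1.1232, B=0.0953, C=-0.0372;  B²−4AC=0.1761;  roots -0.2292, 0.1444;  negative root z = -0.2292
x = 0.0950, y = 0.0794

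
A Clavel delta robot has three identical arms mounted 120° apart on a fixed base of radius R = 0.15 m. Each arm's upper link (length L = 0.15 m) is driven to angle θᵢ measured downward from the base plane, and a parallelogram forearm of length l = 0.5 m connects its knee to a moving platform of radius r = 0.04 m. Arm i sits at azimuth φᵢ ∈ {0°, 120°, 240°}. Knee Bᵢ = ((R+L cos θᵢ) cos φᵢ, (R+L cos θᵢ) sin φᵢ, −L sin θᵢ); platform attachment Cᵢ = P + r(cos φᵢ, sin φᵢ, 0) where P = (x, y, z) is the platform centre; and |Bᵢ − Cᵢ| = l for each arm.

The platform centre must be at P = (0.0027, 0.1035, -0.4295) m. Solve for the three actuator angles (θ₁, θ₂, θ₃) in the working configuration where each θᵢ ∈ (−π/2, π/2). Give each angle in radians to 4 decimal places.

φ1=0.0° → target in arm frame (0.0027, 0.1035)
  A cos θ + B sin θ = C:  0.1073·cos θ + -0.4295·sin θ = 0.0693
  √(A²+B²)=0.4427;  θ1 = -1.3260+1.4135 ≈ 0.0875
rotate P by −φ2: (0.0883, -0.0541, -0.4295)
  A=0.0217, B=-0.4295, C=(l²−L²−A²−y'²−z²)/(2L)=0.1321
  θ2 = atan2(B,A) + arccos(C/0.4300) = -0.2617
φ3=240.0° → target in arm frame (-0.0910, -0.0494)
  A=0.2010, B=-0.4295, C=(l²−L²−A²−y'²−z²)/(2L)=0.0006
  √(A²+B²)=0.4742;  θ3 = -1.1331+1.5694 ≈ 0.4363

θ₁ = 0.0875, θ₂ = -0.2617, θ₃ = 0.4363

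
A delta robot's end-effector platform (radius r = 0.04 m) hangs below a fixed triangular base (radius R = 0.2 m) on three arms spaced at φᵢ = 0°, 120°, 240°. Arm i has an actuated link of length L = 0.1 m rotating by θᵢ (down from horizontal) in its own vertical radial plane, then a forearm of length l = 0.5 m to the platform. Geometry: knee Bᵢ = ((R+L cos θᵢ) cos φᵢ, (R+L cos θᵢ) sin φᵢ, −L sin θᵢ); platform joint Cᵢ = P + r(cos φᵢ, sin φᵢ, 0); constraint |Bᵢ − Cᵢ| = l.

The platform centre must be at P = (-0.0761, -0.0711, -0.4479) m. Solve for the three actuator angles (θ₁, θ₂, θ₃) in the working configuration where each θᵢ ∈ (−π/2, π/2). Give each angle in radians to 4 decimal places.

rotate P by −φ1: (-0.0761, -0.0711, -0.4479)
  e−x'=0.2361;  (l²−L²−(e−x')²−y'²−z²)/2L = -0.1071
  θ1 = atan2(B,A) + arccos(C/0.5063) = 0.6982
arm 2 (φ=120.0°): x'=-0.0235, y'=0.1015
  e−x'=0.1835;  (l²−L²−(e−x')²−y'²−z²)/2L = -0.0229
  √(A²+B²)=0.4840;  θ2 = -1.1819+1.6182 ≈ 0.4363
rotate P by −φ3: (0.0996, -0.0304, -0.4479)
  e−x'=0.0604;  (l²−L²−(e−x')²−y'²−z²)/2L = 0.1741
  γ=atan2(-0.4479,0.0604)=-1.4368;  ψ=arccos(0.3852)=1.1754;  θ3=γ+ψ≈-0.2614

θ₁ = 0.6982, θ₂ = 0.4363, θ₃ = -0.2614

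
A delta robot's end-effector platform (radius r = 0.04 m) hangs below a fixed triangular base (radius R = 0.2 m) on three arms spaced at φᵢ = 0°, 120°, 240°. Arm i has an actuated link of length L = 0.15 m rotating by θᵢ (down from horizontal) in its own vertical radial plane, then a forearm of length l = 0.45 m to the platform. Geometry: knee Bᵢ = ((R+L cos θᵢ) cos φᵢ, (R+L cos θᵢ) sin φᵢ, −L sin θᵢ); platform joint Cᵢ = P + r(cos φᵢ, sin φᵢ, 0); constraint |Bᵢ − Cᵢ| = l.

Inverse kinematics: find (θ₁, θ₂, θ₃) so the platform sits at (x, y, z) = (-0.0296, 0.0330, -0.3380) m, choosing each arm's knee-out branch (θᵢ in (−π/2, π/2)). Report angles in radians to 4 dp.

θ₁ = 0.2616, θ₂ = -0.1746, θ₃ = 0.1741

φ1=0.0° → target in arm frame (-0.0296, 0.0330)
  e−x'=0.1896;  (l²−L²−(e−x')²−y'²−z²)/2L = 0.0957
  γ=atan2(-0.3380,0.1896)=-1.0596;  ψ=arccos(0.2470)=1.3212;  θ1=γ+ψ≈0.2616
arm 2 (φ=120.0°): x'=0.0434, y'=0.0091
  e−x'=0.1166;  (l²−L²−(e−x')²−y'²−z²)/2L = 0.1736
  θ2 = atan2(B,A) + arccos(C/0.3576) = -0.1746
rotate P by −φ3: (-0.0138, -0.0421, -0.3380)
  A cos θ + B sin θ = C:  0.1738·cos θ + -0.3380·sin θ = 0.1126
  θ3 = atan2(B,A) + arccos(C/0.3801) = 0.1741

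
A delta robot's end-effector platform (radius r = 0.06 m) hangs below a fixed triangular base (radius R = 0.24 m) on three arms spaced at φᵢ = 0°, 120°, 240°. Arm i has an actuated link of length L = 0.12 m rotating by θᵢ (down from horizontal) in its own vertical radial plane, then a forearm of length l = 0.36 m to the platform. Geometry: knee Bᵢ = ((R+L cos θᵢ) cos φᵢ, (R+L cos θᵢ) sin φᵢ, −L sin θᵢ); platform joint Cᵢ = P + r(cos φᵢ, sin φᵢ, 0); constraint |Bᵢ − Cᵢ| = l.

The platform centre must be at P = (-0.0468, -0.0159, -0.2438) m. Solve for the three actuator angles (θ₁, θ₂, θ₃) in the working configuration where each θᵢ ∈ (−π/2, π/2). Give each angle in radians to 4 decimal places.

φ1=0.0° → target in arm frame (-0.0468, -0.0159)
  A cos θ + B sin θ = C:  0.2268·cos θ + -0.2438·sin θ = 0.0170
  γ=atan2(-0.2438,0.2268)=-0.8215;  ψ=arccos(0.0509)=1.5198;  θ1=γ+ψ≈0.6983
φ2=120.0° → target in arm frame (0.0096, 0.0485)
  A=0.1704, B=-0.2438, C=(l²−L²−A²−y'²−z²)/(2L)=0.1016
  θ2 = atan2(B,A) + arccos(C/0.2974) = 0.2613
rotate P by −φ3: (0.0372, -0.0326, -0.2438)
  A=0.1428, B=-0.2438, C=(l²−L²−A²−y'²−z²)/(2L)=0.1429
  √(A²+B²)=0.2826;  θ3 = -1.0408+1.0405 ≈ -0.0003

θ₁ = 0.6983, θ₂ = 0.2613, θ₃ = -0.0003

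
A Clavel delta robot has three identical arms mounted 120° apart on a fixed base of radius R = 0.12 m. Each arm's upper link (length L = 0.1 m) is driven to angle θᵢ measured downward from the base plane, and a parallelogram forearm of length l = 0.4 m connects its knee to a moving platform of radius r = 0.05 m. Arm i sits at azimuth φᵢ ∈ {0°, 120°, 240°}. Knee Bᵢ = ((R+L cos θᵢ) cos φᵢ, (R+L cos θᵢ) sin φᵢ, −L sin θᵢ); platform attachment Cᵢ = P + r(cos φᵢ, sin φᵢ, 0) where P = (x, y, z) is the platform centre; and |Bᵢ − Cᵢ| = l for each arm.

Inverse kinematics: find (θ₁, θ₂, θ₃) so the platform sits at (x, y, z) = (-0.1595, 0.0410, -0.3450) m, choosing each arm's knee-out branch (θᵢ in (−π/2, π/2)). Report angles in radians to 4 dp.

θ₁ = 0.8730, θ₂ = -0.3490, θ₃ = 0.0001

φ1=0.0° → target in arm frame (-0.1595, 0.0410)
  A cos θ + B sin θ = C:  0.2295·cos θ + -0.3450·sin θ = -0.1169
  √(A²+B²)=0.4144;  θ1 = -0.9838+1.8568 ≈ 0.8730
arm 2 (φ=120.0°): x'=0.1153, y'=0.1176
  A=-0.0453, B=-0.3450, C=(l²−L²−A²−y'²−z²)/(2L)=0.0754
  √(A²+B²)=0.3480;  θ2 = -1.7012+1.3522 ≈ -0.3490
arm 3 (φ=240.0°): x'=0.0442, y'=-0.1586
  e−x'=0.0258;  (l²−L²−(e−x')²−y'²−z²)/2L = 0.0257
  θ3 = atan2(B,A) + arccos(C/0.3460) = 0.0001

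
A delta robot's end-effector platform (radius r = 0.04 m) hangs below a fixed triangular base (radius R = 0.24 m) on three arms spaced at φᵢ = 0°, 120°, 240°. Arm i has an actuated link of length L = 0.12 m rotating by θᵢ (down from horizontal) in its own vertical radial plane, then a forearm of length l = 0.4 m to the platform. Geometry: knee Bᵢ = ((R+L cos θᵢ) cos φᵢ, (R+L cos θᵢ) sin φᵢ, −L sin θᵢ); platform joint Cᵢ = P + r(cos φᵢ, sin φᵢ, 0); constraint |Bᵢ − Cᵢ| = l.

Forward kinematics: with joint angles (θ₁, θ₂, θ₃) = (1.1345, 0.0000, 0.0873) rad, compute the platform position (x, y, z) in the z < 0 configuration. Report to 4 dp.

(-0.1064, 0.0056, -0.2888)

arm 1 at φ=0.0°: ρ1 = 0.2507;  O1 = (0.2507, 0.0000, -0.1088)
φ2=120.0°: virtual centre (-0.1600, 0.2771, 0.0000), radius l
O3 = (0.3195·cos240.0°, 0.3195·sin240.0°, -0.0105) = (-0.1598, -0.2767, -0.0105)
eliminate P² terms by subtracting sphere 1 from 2 and 3
[-0.8214 0.5543 0.2175]·P = 0.0277;  [-0.8210 -0.5535 0.1966]·P = 0.0275
Cramer: x(z) = -0.0336+0.2521z;  y(z) = 0.0002-0.0188z
into |P−O₁|² = l²: 1.0639z² + 0.0741z + -0.0673 = 0;  Δ = 0.2920;  z = -0.2888 or 0.2191 → z<0 root = -0.2888
x = -0.1064, y = 0.0056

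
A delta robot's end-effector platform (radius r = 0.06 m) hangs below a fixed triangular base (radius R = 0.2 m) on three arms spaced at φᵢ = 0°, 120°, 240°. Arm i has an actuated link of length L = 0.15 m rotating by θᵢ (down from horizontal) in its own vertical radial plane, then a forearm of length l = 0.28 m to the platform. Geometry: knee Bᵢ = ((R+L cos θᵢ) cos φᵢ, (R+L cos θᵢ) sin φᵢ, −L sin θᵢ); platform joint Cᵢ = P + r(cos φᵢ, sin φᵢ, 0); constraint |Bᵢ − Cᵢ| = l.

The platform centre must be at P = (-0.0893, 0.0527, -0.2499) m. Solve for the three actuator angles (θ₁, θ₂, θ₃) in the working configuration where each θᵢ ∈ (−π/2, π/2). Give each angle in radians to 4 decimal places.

φ1=0.0° → target in arm frame (-0.0893, 0.0527)
  e−x'=0.2293;  (l²−L²−(e−x')²−y'²−z²)/2L = -0.2064
  γ=atan2(-0.2499,0.2293)=-0.8284;  ψ=arccos(-0.6084)=2.2249;  θ1=γ+ψ≈1.3965
arm 2 (φ=120.0°): x'=0.0903, y'=0.0510
  e−x'=0.0497;  (l²−L²−(e−x')²−y'²−z²)/2L = -0.0387
  θ2 = atan2(B,A) + arccos(C/0.2548) = 0.3490
rotate P by −φ3: (-0.0010, -0.1037, -0.2499)
  A=0.1410, B=-0.2499, C=(l²−L²−A²−y'²−z²)/(2L)=-0.1239
  √(A²+B²)=0.2869;  θ3 = -1.0571+2.0174 ≈ 0.9603

θ₁ = 1.3965, θ₂ = 0.3490, θ₃ = 0.9603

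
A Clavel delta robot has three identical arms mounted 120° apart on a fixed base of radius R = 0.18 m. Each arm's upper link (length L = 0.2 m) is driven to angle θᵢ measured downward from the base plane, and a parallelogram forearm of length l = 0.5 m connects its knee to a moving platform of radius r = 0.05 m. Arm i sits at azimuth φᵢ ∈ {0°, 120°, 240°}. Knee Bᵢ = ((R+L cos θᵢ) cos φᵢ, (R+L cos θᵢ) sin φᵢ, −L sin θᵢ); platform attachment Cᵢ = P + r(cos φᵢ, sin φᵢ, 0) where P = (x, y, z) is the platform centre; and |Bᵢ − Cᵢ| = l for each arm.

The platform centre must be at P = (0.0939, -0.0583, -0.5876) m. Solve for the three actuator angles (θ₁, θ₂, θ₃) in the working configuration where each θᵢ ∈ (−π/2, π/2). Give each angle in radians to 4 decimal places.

rotate P by −φ1: (0.0939, -0.0583, -0.5876)
  A=0.0361, B=-0.5876, C=(l²−L²−A²−y'²−z²)/(2L)=-0.3499
  γ=atan2(-0.5876,0.0361)=-1.5094;  ψ=arccos(-0.5944)=2.2073;  θ1=γ+ψ≈0.6979
rotate P by −φ2: (-0.0974, -0.0522, -0.5876)
  e−x'=0.2274;  (l²−L²−(e−x')²−y'²−z²)/2L = -0.4743
  γ=atan2(-0.5876,0.2274)=-1.2015;  ψ=arccos(-0.7528)=2.4231;  θ2=γ+ψ≈1.2216
φ3=240.0° → target in arm frame (0.0035, 0.1105)
  A=0.1265, B=-0.5876, C=(l²−L²−A²−y'²−z²)/(2L)=-0.4087
  γ=atan2(-0.5876,0.1265)=-1.3588;  ψ=arccos(-0.6799)=2.3185;  θ3=γ+ψ≈0.9596

θ₁ = 0.6979, θ₂ = 1.2216, θ₃ = 0.9596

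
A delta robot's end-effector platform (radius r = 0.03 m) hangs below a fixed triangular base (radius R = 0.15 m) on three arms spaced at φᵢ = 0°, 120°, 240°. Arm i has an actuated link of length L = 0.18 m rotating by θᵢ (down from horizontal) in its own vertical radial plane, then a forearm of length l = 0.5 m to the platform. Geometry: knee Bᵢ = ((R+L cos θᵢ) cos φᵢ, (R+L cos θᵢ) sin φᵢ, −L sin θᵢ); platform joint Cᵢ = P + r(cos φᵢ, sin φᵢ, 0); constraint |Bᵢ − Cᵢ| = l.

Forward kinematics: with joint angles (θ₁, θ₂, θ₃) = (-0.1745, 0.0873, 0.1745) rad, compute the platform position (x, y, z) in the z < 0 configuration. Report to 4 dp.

(0.0491, 0.0127, -0.4026)

φ1=0.0°: virtual centre (0.2973, 0.0000, 0.0313), radius l
S2 = (0.2993·cos120.0°, 0.2993·sin120.0°, -0.0157) = (-0.1497, 0.2592, -0.0157)
S3 = (0.2973·cos240.0°, 0.2973·sin240.0°, -0.0313) = (-0.1486, -0.2574, -0.0313)
subtract pairs → two planes through P
plane₁₂: -0.8938x+0.5184y+-0.0939z = 0.0005
det = 0.9226;  x = -0.0003+-0.1226z,  y = 0.0005+-0.0304z
into |P−S₁|² = l²: 1.0160z² + 0.0105z + -0.1605 = 0;  Δ = 0.6523;  z = -0.4026 or 0.3923 → z<0 root = -0.4026
x = 0.0491, y = 0.0127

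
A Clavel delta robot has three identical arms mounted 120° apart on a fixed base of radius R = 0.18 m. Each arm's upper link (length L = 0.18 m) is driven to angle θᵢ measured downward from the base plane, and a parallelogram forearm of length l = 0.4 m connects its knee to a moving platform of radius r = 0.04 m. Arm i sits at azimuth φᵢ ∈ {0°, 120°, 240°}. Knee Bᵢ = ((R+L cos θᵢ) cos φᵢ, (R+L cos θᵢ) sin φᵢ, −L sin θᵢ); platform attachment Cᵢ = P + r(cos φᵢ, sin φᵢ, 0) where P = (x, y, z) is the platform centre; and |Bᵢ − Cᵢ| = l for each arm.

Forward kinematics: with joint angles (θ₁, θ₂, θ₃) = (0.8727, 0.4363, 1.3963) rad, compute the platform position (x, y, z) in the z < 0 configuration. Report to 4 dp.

(0.0174, 0.1515, -0.4212)

arm 1 at φ=0.0°: e+L cos θ1 = 0.2557;  O1 = (0.2557, 0.0000, -0.1379)
O2 = (0.3031·cos120.0°, 0.3031·sin120.0°, -0.0761) = (-0.1516, 0.2625, -0.0761)
arm 3 at φ=240.0°: e+L cos θ3 = 0.1713;  O3 = (-0.0856, -0.1483, -0.1773)
|O₂|²−|O₁|² = 0.0133;  |O₃|²−|O₁|² = -0.0236
[-0.8145 0.5251 0.1237]·P = 0.0133;  [-0.6826 -0.2966 -0.0787]·P = -0.0236
Cramer: x(z) = 0.0141-0.0078z;  y(z) = 0.0472-0.2476z
into |P−O₁|² = l²: 1.0614z² + 0.2562z + -0.0804 = 0;  Δ = 0.4070;  z = -0.4212 or 0.1798 → z<0 root = -0.4212
x = 0.0174, y = 0.1515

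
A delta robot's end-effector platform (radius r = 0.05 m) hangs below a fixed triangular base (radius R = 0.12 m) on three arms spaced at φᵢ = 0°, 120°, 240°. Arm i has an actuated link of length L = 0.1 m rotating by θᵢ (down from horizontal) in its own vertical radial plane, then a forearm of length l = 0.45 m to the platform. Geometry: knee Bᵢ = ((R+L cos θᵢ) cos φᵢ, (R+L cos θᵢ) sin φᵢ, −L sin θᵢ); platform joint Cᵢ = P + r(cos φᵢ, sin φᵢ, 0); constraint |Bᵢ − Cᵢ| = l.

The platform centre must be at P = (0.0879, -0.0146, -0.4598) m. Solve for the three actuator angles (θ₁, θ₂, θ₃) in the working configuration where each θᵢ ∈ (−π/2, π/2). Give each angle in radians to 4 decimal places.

θ₁ = 0.1740, θ₂ = 0.6977, θ₃ = 0.6107

arm 1 (φ=0.0°): x'=0.0879, y'=-0.0146
  A=-0.0179, B=-0.4598, C=(l²−L²−A²−y'²−z²)/(2L)=-0.0972
  √(A²+B²)=0.4601;  θ1 = -1.6097+1.7837 ≈ 0.1740
arm 2 (φ=120.0°): x'=-0.0566, y'=-0.0688
  A cos θ + B sin θ = C:  0.1266·cos θ + -0.4598·sin θ = -0.1984
  γ=atan2(-0.4598,0.1266)=-1.3021;  ψ=arccos(-0.4160)=1.9998;  θ2=γ+ψ≈0.6977
φ3=240.0° → target in arm frame (-0.0313, 0.0834)
  A=0.1013, B=-0.4598, C=(l²−L²−A²−y'²−z²)/(2L)=-0.1807
  √(A²+B²)=0.4708;  θ3 = -1.3539+1.9647 ≈ 0.6107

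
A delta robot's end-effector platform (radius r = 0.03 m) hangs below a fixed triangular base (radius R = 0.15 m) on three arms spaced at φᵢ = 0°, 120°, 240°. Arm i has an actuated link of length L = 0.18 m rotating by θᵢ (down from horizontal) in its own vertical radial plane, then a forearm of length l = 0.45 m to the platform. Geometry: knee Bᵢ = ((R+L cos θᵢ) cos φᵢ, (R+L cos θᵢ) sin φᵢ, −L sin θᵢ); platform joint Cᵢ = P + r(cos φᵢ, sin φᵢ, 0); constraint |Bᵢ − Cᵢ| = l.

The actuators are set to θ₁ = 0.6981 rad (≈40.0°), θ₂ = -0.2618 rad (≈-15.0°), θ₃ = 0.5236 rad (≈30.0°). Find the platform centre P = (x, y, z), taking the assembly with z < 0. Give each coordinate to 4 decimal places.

arm 1 at φ=0.0°: (R−r)+L cos θ1 = 0.2579;  S1 = (0.2579, 0.0000, -0.1157)
φ2=120.0°: virtual centre (-0.1469, 0.2545, 0.0466), radius l
arm 3 at φ=240.0°: (R−r)+L cos θ3 = 0.2759;  S3 = (-0.1379, -0.2389, -0.0900)
eliminate P² terms by subtracting sphere 1 from 2 and 3
linear system: -0.8096x+0.5090y = 0.0086−0.3246z; -0.7917x+-0.4778y = 0.0043−0.0514z
det = 0.7898;  x = -0.0080+0.2295z,  y = 0.0042+-0.2726z
sphere 1 gives Az²+Bz+C=0 with A=1.1270, B=0.1071, C=-0.1184;  B²−4AC=0.5452;  roots -0.3751, 0.2801;  negative root z = -0.3751
x = -0.0941, y = 0.1065

(-0.0941, 0.1065, -0.3751)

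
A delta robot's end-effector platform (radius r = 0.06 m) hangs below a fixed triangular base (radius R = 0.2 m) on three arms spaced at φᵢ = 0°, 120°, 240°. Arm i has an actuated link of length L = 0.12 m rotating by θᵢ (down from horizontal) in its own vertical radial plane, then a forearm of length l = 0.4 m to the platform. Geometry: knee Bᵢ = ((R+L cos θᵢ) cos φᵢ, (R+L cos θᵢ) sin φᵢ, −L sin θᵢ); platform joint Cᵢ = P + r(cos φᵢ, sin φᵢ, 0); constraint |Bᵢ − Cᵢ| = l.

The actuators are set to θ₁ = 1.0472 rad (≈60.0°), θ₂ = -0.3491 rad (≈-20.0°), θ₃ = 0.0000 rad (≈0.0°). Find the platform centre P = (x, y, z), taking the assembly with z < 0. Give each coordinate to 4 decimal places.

φ1=0.0°: virtual centre (0.2000, 0.0000, -0.1039), radius l
S2 = (0.2528·cos120.0°, 0.2528·sin120.0°, 0.0410) = (-0.1264, 0.2189, 0.0410)
S3 = (0.2600·cos240.0°, 0.2600·sin240.0°, 0.0000) = (-0.1300, -0.2252, 0.0000)
subtract pairs → two planes through P
plane₁₂: -0.6528x+0.4378y+0.2899z = 0.0148
Cramer: x(z) = -0.0240+0.3801z;  y(z) = -0.0021-0.0955z
sphere 1 gives Az²+Bz+C=0 with A=1.1536, B=0.0379, C=-0.0990;  B²−4AC=0.4583;  roots -0.3099, 0.2770;  negative root z = -0.3099
x = -0.1418, y = 0.0275

(-0.1418, 0.0275, -0.3099)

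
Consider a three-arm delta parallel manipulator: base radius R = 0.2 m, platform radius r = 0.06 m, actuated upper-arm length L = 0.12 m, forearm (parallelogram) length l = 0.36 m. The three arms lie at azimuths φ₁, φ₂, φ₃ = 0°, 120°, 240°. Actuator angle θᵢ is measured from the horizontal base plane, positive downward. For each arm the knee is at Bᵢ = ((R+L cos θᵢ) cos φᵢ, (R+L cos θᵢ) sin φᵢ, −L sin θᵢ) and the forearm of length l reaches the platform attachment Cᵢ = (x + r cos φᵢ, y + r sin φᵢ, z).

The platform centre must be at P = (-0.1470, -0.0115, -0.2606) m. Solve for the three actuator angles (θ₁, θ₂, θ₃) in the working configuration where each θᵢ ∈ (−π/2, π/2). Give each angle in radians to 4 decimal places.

θ₁ = 1.2217, θ₂ = -0.0874, θ₃ = -0.2622

φ1=0.0° → target in arm frame (-0.1470, -0.0115)
  A cos θ + B sin θ = C:  0.2870·cos θ + -0.2606·sin θ = -0.1467
  γ=atan2(-0.2606,0.2870)=-0.7372;  ψ=arccos(-0.3785)=1.9590;  θ1=γ+ψ≈1.2217
rotate P by −φ2: (0.0635, 0.1331, -0.2606)
  A cos θ + B sin θ = C:  0.0765·cos θ + -0.2606·sin θ = 0.0989
  √(A²+B²)=0.2716;  θ2 = -1.2854+1.1980 ≈ -0.0874
φ3=240.0° → target in arm frame (0.0835, -0.1216)
  e−x'=0.0565;  (l²−L²−(e−x')²−y'²−z²)/2L = 0.1221
  √(A²+B²)=0.2667;  θ3 = -1.3571+1.0950 ≈ -0.2622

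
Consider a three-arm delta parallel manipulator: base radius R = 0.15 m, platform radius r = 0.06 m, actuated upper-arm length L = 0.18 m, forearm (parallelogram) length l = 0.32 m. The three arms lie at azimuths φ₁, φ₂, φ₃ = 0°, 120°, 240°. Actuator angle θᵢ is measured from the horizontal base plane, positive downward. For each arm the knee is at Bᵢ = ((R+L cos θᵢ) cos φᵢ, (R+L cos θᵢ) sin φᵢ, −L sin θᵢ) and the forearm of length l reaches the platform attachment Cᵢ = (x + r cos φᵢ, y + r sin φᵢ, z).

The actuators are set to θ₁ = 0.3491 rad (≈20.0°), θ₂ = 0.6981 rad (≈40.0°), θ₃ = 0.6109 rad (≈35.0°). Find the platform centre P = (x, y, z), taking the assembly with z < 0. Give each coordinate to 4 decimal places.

(0.0446, -0.0119, -0.2987)

O1 = (0.2591·cos0.0°, 0.2591·sin0.0°, -0.0616) = (0.2591, 0.0000, -0.0616)
φ2=120.0°: virtual centre (-0.1139, 0.1974, -0.1157), radius l
O3 = (0.2374·cos240.0°, 0.2374·sin240.0°, -0.1032) = (-0.1187, -0.2056, -0.1032)
subtract pairs → two planes through P
linear system: -0.7462x+0.3947y = -0.0056−-0.1083z; -0.7557x+-0.4113y = -0.0039−-0.0834z
Cramer: x(z) = 0.0064-0.1279z;  y(z) = -0.0022+0.0324z
sphere 1 gives Az²+Bz+C=0 with A=1.0174, B=0.1877, C=-0.0347;  B²−4AC=0.1765;  roots -0.2987, 0.1142;  negative root z = -0.2987
x = 0.0446, y = -0.0119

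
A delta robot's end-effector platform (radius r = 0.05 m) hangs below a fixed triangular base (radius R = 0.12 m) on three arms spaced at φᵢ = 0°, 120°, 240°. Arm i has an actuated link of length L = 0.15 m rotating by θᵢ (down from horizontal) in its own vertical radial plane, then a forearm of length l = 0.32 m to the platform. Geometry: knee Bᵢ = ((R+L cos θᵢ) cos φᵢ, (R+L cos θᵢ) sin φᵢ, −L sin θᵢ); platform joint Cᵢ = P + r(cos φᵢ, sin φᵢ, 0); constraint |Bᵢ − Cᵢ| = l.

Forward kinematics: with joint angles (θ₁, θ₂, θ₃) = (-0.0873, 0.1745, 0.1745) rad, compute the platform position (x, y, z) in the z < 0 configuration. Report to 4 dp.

(0.0295, 0.0000, -0.2445)

centre 1 = (0.2194·cos0.0°, 0.2194·sin0.0°, 0.0131) = (0.2194, 0.0000, 0.0131)
centre 2 = (0.2177·cos120.0°, 0.2177·sin120.0°, -0.0260) = (-0.1089, 0.1886, -0.0260)
centre 3 = (0.2177·cos240.0°, 0.2177·sin240.0°, -0.0260) = (-0.1089, -0.1886, -0.0260)
eliminate P² terms by subtracting sphere 1 from 2 and 3
linear system: -0.6566x+0.3771y = -0.0002−-0.0782z; -0.6566x+-0.3771y = -0.0002−-0.0782z
det = 0.4952;  x = 0.0004+-0.1192z,  y = 0.0000+0.0000z
quadratic in z: (1.0142)z²+(0.0261)z+(-0.0542)=0, √Δ=0.4698 → z ∈ {-0.2445, 0.2188}; z = -0.2445 (taking z<0)
x = 0.0295, y = 0.0000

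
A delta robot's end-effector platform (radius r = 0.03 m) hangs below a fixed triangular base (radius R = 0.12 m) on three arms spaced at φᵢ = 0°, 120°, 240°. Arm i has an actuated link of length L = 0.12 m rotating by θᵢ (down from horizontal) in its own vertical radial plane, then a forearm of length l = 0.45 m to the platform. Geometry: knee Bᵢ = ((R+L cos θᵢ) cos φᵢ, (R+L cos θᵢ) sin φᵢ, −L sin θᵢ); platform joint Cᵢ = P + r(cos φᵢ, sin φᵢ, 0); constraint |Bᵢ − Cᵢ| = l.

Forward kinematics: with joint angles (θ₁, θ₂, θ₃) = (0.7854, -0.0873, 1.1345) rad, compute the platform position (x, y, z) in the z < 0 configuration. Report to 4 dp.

(-0.0380, 0.1869, -0.4345)

φ1=0.0°: virtual centre (0.1749, 0.0000, -0.0849), radius l
φ2=120.0°: virtual centre (-0.1048, 0.1815, 0.0105), radius l
φ3=240.0°: virtual centre (-0.0704, -0.1219, -0.1088), radius l
eliminate P² terms by subtracting sphere 1 from 2 and 3
linear system: -0.5592x+0.3629y = 0.0062−0.1906z; -0.4904x+-0.2437y = -0.0061−-0.0478z
Cramer: x(z) = 0.0023+0.0926z;  y(z) = 0.0207-0.3825z
quadratic in z: (1.1549)z²+(0.1219)z+(-0.1651)=0, √Δ=0.8818 → z ∈ {-0.4345, 0.3290}; z = -0.4345 (taking z<0)
x = -0.0380, y = 0.1869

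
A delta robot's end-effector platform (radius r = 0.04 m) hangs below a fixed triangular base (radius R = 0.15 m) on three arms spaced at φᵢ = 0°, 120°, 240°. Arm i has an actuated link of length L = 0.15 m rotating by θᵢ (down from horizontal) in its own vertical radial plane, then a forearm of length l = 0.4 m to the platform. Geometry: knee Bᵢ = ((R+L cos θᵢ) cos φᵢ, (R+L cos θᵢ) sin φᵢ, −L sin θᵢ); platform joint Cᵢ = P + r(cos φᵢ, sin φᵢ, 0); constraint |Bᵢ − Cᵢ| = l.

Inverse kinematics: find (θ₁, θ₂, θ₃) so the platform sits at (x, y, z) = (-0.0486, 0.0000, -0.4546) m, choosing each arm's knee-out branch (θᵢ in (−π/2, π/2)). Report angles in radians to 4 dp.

θ₁ = 1.0472, θ₂ = 0.7856, θ₃ = 0.7856

arm 1 (φ=0.0°): x'=-0.0486, y'=0.0000
  e−x'=0.1586;  (l²−L²−(e−x')²−y'²−z²)/2L = -0.3144
  θ1 = atan2(B,A) + arccos(C/0.4815) = 1.0472
φ2=120.0° → target in arm frame (0.0243, 0.0421)
  A=0.0857, B=-0.4546, C=(l²−L²−A²−y'²−z²)/(2L)=-0.2609
  γ=atan2(-0.4546,0.0857)=-1.3845;  ψ=arccos(-0.5640)=2.1701;  θ2=γ+ψ≈0.7856
φ3=240.0° → target in arm frame (0.0243, -0.0421)
  A=0.0857, B=-0.4546, C=(l²−L²−A²−y'²−z²)/(2L)=-0.2609
  γ=atan2(-0.4546,0.0857)=-1.3845;  ψ=arccos(-0.5640)=2.1701;  θ3=γ+ψ≈0.7856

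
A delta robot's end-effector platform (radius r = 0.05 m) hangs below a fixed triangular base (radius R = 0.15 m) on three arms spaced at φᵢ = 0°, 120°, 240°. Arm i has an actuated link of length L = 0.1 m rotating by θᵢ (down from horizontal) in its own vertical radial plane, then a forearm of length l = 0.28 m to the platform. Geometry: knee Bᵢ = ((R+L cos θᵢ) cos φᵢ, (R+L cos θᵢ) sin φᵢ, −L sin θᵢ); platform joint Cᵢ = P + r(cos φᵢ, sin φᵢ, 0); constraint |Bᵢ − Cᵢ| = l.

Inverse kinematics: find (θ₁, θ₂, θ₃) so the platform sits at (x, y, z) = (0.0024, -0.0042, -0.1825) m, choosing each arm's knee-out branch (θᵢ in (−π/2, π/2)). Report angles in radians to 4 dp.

rotate P by −φ1: (0.0024, -0.0042, -0.1825)
  A cos θ + B sin θ = C:  0.0976·cos θ + -0.1825·sin θ = 0.1278
  θ1 = atan2(B,A) + arccos(C/0.2070) = -0.1742
rotate P by −φ2: (-0.0048, 0.0000, -0.1825)
  e−x'=0.1048;  (l²−L²−(e−x')²−y'²−z²)/2L = 0.1205
  γ=atan2(-0.1825,0.1048)=-1.0494;  ψ=arccos(0.5726)=0.9611;  θ2=γ+ψ≈-0.0883
φ3=240.0° → target in arm frame (0.0024, 0.0042)
  A=0.0976, B=-0.1825, C=(l²−L²−A²−y'²−z²)/(2L)=0.1278
  θ3 = atan2(B,A) + arccos(C/0.2069) = -0.1746

θ₁ = -0.1742, θ₂ = -0.0883, θ₃ = -0.1746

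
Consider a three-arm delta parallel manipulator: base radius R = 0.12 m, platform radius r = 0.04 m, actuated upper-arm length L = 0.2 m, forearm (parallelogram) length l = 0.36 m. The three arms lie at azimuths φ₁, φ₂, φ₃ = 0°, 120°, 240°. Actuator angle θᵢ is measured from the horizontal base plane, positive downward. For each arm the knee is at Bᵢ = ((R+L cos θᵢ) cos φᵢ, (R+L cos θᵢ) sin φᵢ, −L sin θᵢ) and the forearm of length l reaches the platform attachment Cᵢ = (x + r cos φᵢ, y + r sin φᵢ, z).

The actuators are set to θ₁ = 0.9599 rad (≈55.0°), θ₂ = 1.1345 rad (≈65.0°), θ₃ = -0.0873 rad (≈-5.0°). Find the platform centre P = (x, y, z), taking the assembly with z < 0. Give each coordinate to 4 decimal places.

S1 = (0.1947·cos0.0°, 0.1947·sin0.0°, -0.1638) = (0.1947, 0.0000, -0.1638)
S2 = (0.1645·cos120.0°, 0.1645·sin120.0°, -0.1813) = (-0.0823, 0.1425, -0.1813)
φ3=240.0°: virtual centre (-0.1396, -0.2418, 0.0174), radius l
|S₂|²−|S₁|² = -0.0048;  |S₃|²−|S₁|² = 0.0135
[-0.5540 0.2850 -0.0349]·P = -0.0048;  [-0.6687 -0.4837 0.3625]·P = 0.0135
det = 0.4585;  x = -0.0033+0.1885z,  y = -0.0234+0.4889z
quadratic in z: (1.2746)z²+(0.2301)z+(-0.0630)=0, √Δ=0.6117 → z ∈ {-0.3302, 0.1497}; z = -0.3302 (taking z<0)
x = -0.0656, y = -0.1848

(-0.0656, -0.1848, -0.3302)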